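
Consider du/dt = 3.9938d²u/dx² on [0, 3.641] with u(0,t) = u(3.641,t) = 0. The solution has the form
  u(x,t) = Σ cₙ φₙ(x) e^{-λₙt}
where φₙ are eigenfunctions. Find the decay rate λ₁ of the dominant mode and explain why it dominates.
Eigenvalues: λₙ = 3.9938n²π²/3.641².
First three modes:
  n=1: λ₁ = 3.9938π²/3.641² ≈ 2.973
  n=2: λ₂ = 15.9752π²/3.641² ≈ 11.893 (4× faster decay)
  n=3: λ₃ = 35.9442π²/3.641² ≈ 26.76 (9× faster decay)
As t → ∞, higher modes decay exponentially faster. The n=1 mode dominates: u ~ c₁ sin(πx/3.641) e^{-λ₁t}.
Decay rate: λ₁ = 3.9938π²/3.641² ≈ 2.973.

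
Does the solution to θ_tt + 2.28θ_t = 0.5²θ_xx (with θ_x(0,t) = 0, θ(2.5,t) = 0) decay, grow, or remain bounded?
θ → 0. Damping (γ=2.28) dissipates energy; oscillations decay exponentially.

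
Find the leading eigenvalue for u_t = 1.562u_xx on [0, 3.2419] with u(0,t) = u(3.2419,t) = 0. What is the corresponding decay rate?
Eigenvalues: λₙ = 1.562n²π²/3.2419².
First three modes:
  n=1: λ₁ = 1.562π²/3.2419² ≈ 1.467
  n=2: λ₂ = 6.248π²/3.2419² ≈ 5.867 (4× faster decay)
  n=3: λ₃ = 14.058π²/3.2419² ≈ 13.202 (9× faster decay)
As t → ∞, higher modes decay exponentially faster. The n=1 mode dominates: u ~ c₁ sin(πx/3.2419) e^{-λ₁t}.
Decay rate: λ₁ = 1.562π²/3.2419² ≈ 1.467.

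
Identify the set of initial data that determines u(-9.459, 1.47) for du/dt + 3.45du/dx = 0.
A single point: x = -14.5305. The characteristic through (-9.459, 1.47) is x - 3.45t = const, so x = -9.459 - 3.45·1.47 = -14.5305.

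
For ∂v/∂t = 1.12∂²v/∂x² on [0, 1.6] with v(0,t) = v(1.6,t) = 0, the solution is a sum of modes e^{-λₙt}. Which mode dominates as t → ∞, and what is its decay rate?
Eigenvalues: λₙ = 1.12n²π²/1.6².
First three modes:
  n=1: λ₁ = 1.12π²/1.6² ≈ 4.318
  n=2: λ₂ = 4.48π²/1.6² ≈ 17.272 (4× faster decay)
  n=3: λ₃ = 10.08π²/1.6² ≈ 38.862 (9× faster decay)
As t → ∞, higher modes decay exponentially faster. The n=1 mode dominates: v ~ c₁ sin(πx/1.6) e^{-λ₁t}.
Decay rate: λ₁ = 1.12π²/1.6² ≈ 4.318.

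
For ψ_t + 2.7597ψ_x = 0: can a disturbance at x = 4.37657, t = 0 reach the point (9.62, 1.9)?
Yes. The characteristic through (9.62, 1.9) passes through x = 4.37657.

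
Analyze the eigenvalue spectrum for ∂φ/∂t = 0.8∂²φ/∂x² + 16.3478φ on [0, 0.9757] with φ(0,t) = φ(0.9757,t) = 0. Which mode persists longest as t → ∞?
Eigenvalues: λₙ = 0.8n²π²/0.9757² - 16.3478.
First three modes:
  n=1: λ₁ = 0.8π²/0.9757² - 16.3478 ≈ -8.054
  n=2: λ₂ = 3.2π²/0.9757² - 16.3478 ≈ 16.828
  n=3: λ₃ = 7.2π²/0.9757² - 16.3478 ≈ 58.297
Since 0.8π²/0.9757² ≈ 8.294 < 16.3478, λ₁ < 0.
The n=1 mode grows fastest (−λₙ is largest for n=1) → dominates.
Asymptotic: φ ~ c₁ sin(πx/0.9757) e^{8.054t} (exponential growth at rate −λ₁ ≈ 8.054).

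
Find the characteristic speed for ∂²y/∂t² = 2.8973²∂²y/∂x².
Speed = 2.8973. Information travels along characteristics x = x₀ ± 2.8973t.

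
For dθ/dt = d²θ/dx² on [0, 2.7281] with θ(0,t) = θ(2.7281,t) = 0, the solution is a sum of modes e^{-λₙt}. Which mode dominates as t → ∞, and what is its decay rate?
Eigenvalues: λₙ = n²π²/2.7281².
First three modes:
  n=1: λ₁ = π²/2.7281² ≈ 1.326
  n=2: λ₂ = 4π²/2.7281² ≈ 5.304 (4× faster decay)
  n=3: λ₃ = 9π²/2.7281² ≈ 11.935 (9× faster decay)
As t → ∞, higher modes decay exponentially faster. The n=1 mode dominates: θ ~ c₁ sin(πx/2.7281) e^{-λ₁t}.
Decay rate: λ₁ = π²/2.7281² ≈ 1.326.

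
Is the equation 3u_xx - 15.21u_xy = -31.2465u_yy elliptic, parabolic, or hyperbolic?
Rewriting in standard form: 3u_xx - 15.21u_xy + 31.2465u_yy = 0. Computing B² - 4AC with A = 3, B = -15.21, C = 31.2465: discriminant = -143.6139 (negative). Answer: elliptic.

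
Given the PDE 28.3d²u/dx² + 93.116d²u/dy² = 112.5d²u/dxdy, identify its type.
Rewriting in standard form: 28.3d²u/dx² - 112.5d²u/dxdy + 93.116d²u/dy² = 0. The second-order coefficients are A = 28.3, B = -112.5, C = 93.116. Since B² - 4AC = 2115.5188 > 0, this is a hyperbolic PDE.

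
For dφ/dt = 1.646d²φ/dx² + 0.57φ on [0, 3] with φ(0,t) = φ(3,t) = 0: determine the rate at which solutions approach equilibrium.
Eigenvalues: λₙ = 1.646n²π²/3² - 0.57.
First three modes:
  n=1: λ₁ = 1.646π²/3² - 0.57 ≈ 1.235
  n=2: λ₂ = 6.584π²/3² - 0.57 ≈ 6.65
  n=3: λ₃ = 14.814π²/3² - 0.57 ≈ 15.675
Since 1.646π²/3² ≈ 1.805 > 0.57, all λₙ > 0.
The n=1 mode decays slowest → dominates as t → ∞.
Asymptotic: φ ~ c₁ sin(πx/3) e^{-λ₁t} with decay rate λ₁ ≈ 1.235.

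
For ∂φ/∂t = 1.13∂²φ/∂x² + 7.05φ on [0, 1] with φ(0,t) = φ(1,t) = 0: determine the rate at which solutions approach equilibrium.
Eigenvalues: λₙ = 1.13n²π²/1² - 7.05.
First three modes:
  n=1: λ₁ = 1.13π² - 7.05 ≈ 4.103
  n=2: λ₂ = 4.52π² - 7.05 ≈ 37.561
  n=3: λ₃ = 10.17π² - 7.05 ≈ 93.324
Since 1.13π² ≈ 11.153 > 7.05, all λₙ > 0.
The n=1 mode decays slowest → dominates as t → ∞.
Asymptotic: φ ~ c₁ sin(πx/1) e^{-λ₁t} with decay rate λ₁ ≈ 4.103.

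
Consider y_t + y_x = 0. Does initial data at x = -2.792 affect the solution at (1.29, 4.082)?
Yes. The characteristic through (1.29, 4.082) passes through x = -2.792.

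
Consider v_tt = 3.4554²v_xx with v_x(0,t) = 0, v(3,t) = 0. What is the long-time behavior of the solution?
As t → ∞, v oscillates (no decay). Energy is conserved; the solution oscillates indefinitely as standing waves.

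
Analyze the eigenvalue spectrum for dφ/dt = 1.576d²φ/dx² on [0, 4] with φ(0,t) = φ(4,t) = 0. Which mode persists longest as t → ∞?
Eigenvalues: λₙ = 1.576n²π²/4².
First three modes:
  n=1: λ₁ = 1.576π²/4² ≈ 0.972
  n=2: λ₂ = 6.304π²/4² ≈ 3.889 (4× faster decay)
  n=3: λ₃ = 14.184π²/4² ≈ 8.749 (9× faster decay)
As t → ∞, higher modes decay exponentially faster. The n=1 mode dominates: φ ~ c₁ sin(πx/4) e^{-λ₁t}.
Decay rate: λ₁ = 1.576π²/4² ≈ 0.972.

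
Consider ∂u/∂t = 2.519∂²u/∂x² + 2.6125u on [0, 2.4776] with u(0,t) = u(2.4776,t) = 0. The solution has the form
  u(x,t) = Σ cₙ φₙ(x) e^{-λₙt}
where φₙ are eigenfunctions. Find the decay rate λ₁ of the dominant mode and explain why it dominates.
Eigenvalues: λₙ = 2.519n²π²/2.4776² - 2.6125.
First three modes:
  n=1: λ₁ = 2.519π²/2.4776² - 2.6125 ≈ 1.438
  n=2: λ₂ = 10.076π²/2.4776² - 2.6125 ≈ 13.588
  n=3: λ₃ = 22.671π²/2.4776² - 2.6125 ≈ 33.838
Since 2.519π²/2.4776² ≈ 4.05 > 2.6125, all λₙ > 0.
The n=1 mode decays slowest → dominates as t → ∞.
Asymptotic: u ~ c₁ sin(πx/2.4776) e^{-λ₁t} with decay rate λ₁ ≈ 1.438.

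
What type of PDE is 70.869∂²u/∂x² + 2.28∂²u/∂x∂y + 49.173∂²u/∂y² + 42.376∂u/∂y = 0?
With A = 70.869, B = 2.28, C = 49.173, the discriminant is -13934.166948. This is an elliptic PDE.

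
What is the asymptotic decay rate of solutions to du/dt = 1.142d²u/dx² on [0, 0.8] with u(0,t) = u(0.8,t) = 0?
Eigenvalues: λₙ = 1.142n²π²/0.8².
First three modes:
  n=1: λ₁ = 1.142π²/0.8² ≈ 17.611
  n=2: λ₂ = 4.568π²/0.8² ≈ 70.444 (4× faster decay)
  n=3: λ₃ = 10.278π²/0.8² ≈ 158.5 (9× faster decay)
As t → ∞, higher modes decay exponentially faster. The n=1 mode dominates: u ~ c₁ sin(πx/0.8) e^{-λ₁t}.
Decay rate: λ₁ = 1.142π²/0.8² ≈ 17.611.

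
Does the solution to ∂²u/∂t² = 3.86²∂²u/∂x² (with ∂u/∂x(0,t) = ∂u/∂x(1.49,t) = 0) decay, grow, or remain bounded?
u oscillates about a mean that drifts linearly in t (generically unbounded; no decay). There is no damping, so the nonconstant modes persist as standing waves (energy conserved, no decay). But with Neumann conditions at both ends the constant mode has eigenvalue 0: the spatial mean M(t) of u satisfies M'' = 0, so M(t) = M(0) + M'(0)·t. Unless the initial velocity has zero mean (∫u_t(x,0)dx = 0), the solution grows linearly in t (unbounded, though not exponentially); if it does have zero mean, the solution stays bounded and simply oscillates.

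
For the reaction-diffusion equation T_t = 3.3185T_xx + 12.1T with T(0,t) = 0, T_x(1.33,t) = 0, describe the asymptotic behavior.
T grows unboundedly. Reaction dominates diffusion (r=12.1 > κπ²/(4L²)≈4.63); solution grows exponentially.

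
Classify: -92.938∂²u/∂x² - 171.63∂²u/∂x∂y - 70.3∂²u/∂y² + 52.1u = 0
Hyperbolic (discriminant = 3322.6913).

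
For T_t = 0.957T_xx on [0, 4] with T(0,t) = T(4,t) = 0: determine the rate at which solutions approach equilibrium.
Eigenvalues: λₙ = 0.957n²π²/4².
First three modes:
  n=1: λ₁ = 0.957π²/4² ≈ 0.59
  n=2: λ₂ = 3.828π²/4² ≈ 2.361 (4× faster decay)
  n=3: λ₃ = 8.613π²/4² ≈ 5.313 (9× faster decay)
As t → ∞, higher modes decay exponentially faster. The n=1 mode dominates: T ~ c₁ sin(πx/4) e^{-λ₁t}.
Decay rate: λ₁ = 0.957π²/4² ≈ 0.59.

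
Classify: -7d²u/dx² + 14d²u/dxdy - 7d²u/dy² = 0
Parabolic (discriminant = 0).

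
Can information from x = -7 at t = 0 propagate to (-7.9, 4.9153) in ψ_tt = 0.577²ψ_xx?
Yes. The domain of dependence is [-10.7361281, -5.0638719], and -7 ∈ [-10.7361281, -5.0638719].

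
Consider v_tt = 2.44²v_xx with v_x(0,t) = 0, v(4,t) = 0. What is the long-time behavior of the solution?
As t → ∞, v oscillates (no decay). Energy is conserved; the solution oscillates indefinitely as standing waves.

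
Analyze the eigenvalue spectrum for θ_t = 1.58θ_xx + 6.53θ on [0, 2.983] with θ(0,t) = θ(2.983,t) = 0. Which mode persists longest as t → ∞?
Eigenvalues: λₙ = 1.58n²π²/2.983² - 6.53.
First three modes:
  n=1: λ₁ = 1.58π²/2.983² - 6.53 ≈ -4.778
  n=2: λ₂ = 6.32π²/2.983² - 6.53 ≈ 0.48
  n=3: λ₃ = 14.22π²/2.983² - 6.53 ≈ 9.242
Since 1.58π²/2.983² ≈ 1.752 < 6.53, λ₁ < 0.
The n=1 mode grows fastest (−λₙ is largest for n=1) → dominates.
Asymptotic: θ ~ c₁ sin(πx/2.983) e^{4.778t} (exponential growth at rate −λ₁ ≈ 4.778).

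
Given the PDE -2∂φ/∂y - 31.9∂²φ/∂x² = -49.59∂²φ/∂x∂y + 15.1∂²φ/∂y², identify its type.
Rewriting in standard form: -31.9∂²φ/∂x² + 49.59∂²φ/∂x∂y - 15.1∂²φ/∂y² - 2∂φ/∂y = 0. The second-order coefficients are A = -31.9, B = 49.59, C = -15.1. Since B² - 4AC = 532.4081 > 0, this is a hyperbolic PDE.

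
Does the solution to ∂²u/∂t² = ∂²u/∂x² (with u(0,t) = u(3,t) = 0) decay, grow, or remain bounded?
u oscillates (no decay). Energy is conserved; the solution oscillates indefinitely as standing waves.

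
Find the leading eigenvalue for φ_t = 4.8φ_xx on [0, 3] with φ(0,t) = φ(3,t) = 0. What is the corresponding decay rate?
Eigenvalues: λₙ = 4.8n²π²/3².
First three modes:
  n=1: λ₁ = 4.8π²/3² ≈ 5.264
  n=2: λ₂ = 19.2π²/3² ≈ 21.055 (4× faster decay)
  n=3: λ₃ = 43.2π²/3² ≈ 47.374 (9× faster decay)
As t → ∞, higher modes decay exponentially faster. The n=1 mode dominates: φ ~ c₁ sin(πx/3) e^{-λ₁t}.
Decay rate: λ₁ = 4.8π²/3² ≈ 5.264.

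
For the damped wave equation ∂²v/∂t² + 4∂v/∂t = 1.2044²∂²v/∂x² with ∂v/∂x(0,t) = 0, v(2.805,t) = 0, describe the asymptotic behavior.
v → 0. Damping (γ=4) dissipates energy; oscillations decay exponentially.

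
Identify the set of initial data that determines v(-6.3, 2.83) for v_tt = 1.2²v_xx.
Domain of dependence: [-9.696, -2.904]. Signals travel at speed 1.2, so data within |x - -6.3| ≤ 1.2·2.83 = 3.396 can reach the point.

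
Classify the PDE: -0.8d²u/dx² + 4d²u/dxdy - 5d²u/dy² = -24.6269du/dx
Rewriting in standard form: -0.8d²u/dx² + 4d²u/dxdy - 5d²u/dy² + 24.6269du/dx = 0. A = -0.8, B = 4, C = -5. Discriminant B² - 4AC = 0. Since 0 = 0, parabolic.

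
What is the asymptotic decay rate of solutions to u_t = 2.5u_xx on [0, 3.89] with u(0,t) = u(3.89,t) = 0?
Eigenvalues: λₙ = 2.5n²π²/3.89².
First three modes:
  n=1: λ₁ = 2.5π²/3.89² ≈ 1.631
  n=2: λ₂ = 10π²/3.89² ≈ 6.522 (4× faster decay)
  n=3: λ₃ = 22.5π²/3.89² ≈ 14.675 (9× faster decay)
As t → ∞, higher modes decay exponentially faster. The n=1 mode dominates: u ~ c₁ sin(πx/3.89) e^{-λ₁t}.
Decay rate: λ₁ = 2.5π²/3.89² ≈ 1.631.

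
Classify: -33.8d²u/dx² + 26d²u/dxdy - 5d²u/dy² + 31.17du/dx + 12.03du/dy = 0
Parabolic (discriminant = 0).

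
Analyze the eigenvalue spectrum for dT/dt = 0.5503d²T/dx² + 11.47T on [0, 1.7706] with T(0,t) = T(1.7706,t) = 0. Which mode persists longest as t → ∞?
Eigenvalues: λₙ = 0.5503n²π²/1.7706² - 11.47.
First three modes:
  n=1: λ₁ = 0.5503π²/1.7706² - 11.47 ≈ -9.738
  n=2: λ₂ = 2.2012π²/1.7706² - 11.47 ≈ -4.54
  n=3: λ₃ = 4.9527π²/1.7706² - 11.47 ≈ 4.122
Since 0.5503π²/1.7706² ≈ 1.732 < 11.47, λ₁ < 0.
The n=1 mode grows fastest (−λₙ is largest for n=1) → dominates.
Asymptotic: T ~ c₁ sin(πx/1.7706) e^{9.738t} (exponential growth at rate −λ₁ ≈ 9.738).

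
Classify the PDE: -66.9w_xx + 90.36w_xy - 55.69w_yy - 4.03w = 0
A = -66.9, B = 90.36, C = -55.69. Discriminant B² - 4AC = -6737.7144. Since -6737.7144 < 0, elliptic.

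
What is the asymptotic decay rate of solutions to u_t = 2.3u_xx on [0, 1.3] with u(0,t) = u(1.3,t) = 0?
Eigenvalues: λₙ = 2.3n²π²/1.3².
First three modes:
  n=1: λ₁ = 2.3π²/1.3² ≈ 13.432
  n=2: λ₂ = 9.2π²/1.3² ≈ 53.728 (4× faster decay)
  n=3: λ₃ = 20.7π²/1.3² ≈ 120.888 (9× faster decay)
As t → ∞, higher modes decay exponentially faster. The n=1 mode dominates: u ~ c₁ sin(πx/1.3) e^{-λ₁t}.
Decay rate: λ₁ = 2.3π²/1.3² ≈ 13.432.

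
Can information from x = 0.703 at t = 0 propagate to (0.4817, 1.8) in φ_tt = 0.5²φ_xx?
Yes. The domain of dependence is [-0.4183, 1.3817], and 0.703 ∈ [-0.4183, 1.3817].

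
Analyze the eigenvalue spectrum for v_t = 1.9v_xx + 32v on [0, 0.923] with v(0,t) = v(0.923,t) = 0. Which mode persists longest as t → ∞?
Eigenvalues: λₙ = 1.9n²π²/0.923² - 32.
First three modes:
  n=1: λ₁ = 1.9π²/0.923² - 32 ≈ -9.988
  n=2: λ₂ = 7.6π²/0.923² - 32 ≈ 56.046
  n=3: λ₃ = 17.1π²/0.923² - 32 ≈ 166.104
Since 1.9π²/0.923² ≈ 22.012 < 32, λ₁ < 0.
The n=1 mode grows fastest (−λₙ is largest for n=1) → dominates.
Asymptotic: v ~ c₁ sin(πx/0.923) e^{9.988t} (exponential growth at rate −λ₁ ≈ 9.988).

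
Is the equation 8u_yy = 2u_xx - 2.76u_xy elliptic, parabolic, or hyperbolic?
Rewriting in standard form: -2u_xx + 2.76u_xy + 8u_yy = 0. Computing B² - 4AC with A = -2, B = 2.76, C = 8: discriminant = 71.6176 (positive). Answer: hyperbolic.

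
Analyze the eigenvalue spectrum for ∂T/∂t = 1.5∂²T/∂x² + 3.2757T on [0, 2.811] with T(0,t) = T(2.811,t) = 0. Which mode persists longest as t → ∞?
Eigenvalues: λₙ = 1.5n²π²/2.811² - 3.2757.
First three modes:
  n=1: λ₁ = 1.5π²/2.811² - 3.2757 ≈ -1.402
  n=2: λ₂ = 6π²/2.811² - 3.2757 ≈ 4.219
  n=3: λ₃ = 13.5π²/2.811² - 3.2757 ≈ 13.586
Since 1.5π²/2.811² ≈ 1.874 < 3.2757, λ₁ < 0.
The n=1 mode grows fastest (−λₙ is largest for n=1) → dominates.
Asymptotic: T ~ c₁ sin(πx/2.811) e^{1.402t} (exponential growth at rate −λ₁ ≈ 1.402).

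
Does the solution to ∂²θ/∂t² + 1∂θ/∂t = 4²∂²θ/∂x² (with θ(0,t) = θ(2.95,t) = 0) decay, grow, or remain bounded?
θ → 0. Damping (γ=1) dissipates energy; oscillations decay exponentially.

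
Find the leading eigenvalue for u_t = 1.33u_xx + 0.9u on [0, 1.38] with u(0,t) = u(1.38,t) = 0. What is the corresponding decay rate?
Eigenvalues: λₙ = 1.33n²π²/1.38² - 0.9.
First three modes:
  n=1: λ₁ = 1.33π²/1.38² - 0.9 ≈ 5.993
  n=2: λ₂ = 5.32π²/1.38² - 0.9 ≈ 26.671
  n=3: λ₃ = 11.97π²/1.38² - 0.9 ≈ 61.135
Since 1.33π²/1.38² ≈ 6.893 > 0.9, all λₙ > 0.
The n=1 mode decays slowest → dominates as t → ∞.
Asymptotic: u ~ c₁ sin(πx/1.38) e^{-λ₁t} with decay rate λ₁ ≈ 5.993.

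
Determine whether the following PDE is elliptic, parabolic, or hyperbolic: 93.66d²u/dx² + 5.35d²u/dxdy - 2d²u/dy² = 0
Coefficients: A = 93.66, B = 5.35, C = -2. B² - 4AC = 777.9025, which is positive, so the equation is hyperbolic.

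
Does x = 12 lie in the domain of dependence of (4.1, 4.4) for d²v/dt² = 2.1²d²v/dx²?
Yes. The domain of dependence is [-5.14, 13.34], and 12 ∈ [-5.14, 13.34].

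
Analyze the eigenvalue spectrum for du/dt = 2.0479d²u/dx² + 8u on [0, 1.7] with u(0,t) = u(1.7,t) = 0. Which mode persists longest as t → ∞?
Eigenvalues: λₙ = 2.0479n²π²/1.7² - 8.
First three modes:
  n=1: λ₁ = 2.0479π²/1.7² - 8 ≈ -1.006
  n=2: λ₂ = 8.1916π²/1.7² - 8 ≈ 19.975
  n=3: λ₃ = 18.4311π²/1.7² - 8 ≈ 54.944
Since 2.0479π²/1.7² ≈ 6.994 < 8, λ₁ < 0.
The n=1 mode grows fastest (−λₙ is largest for n=1) → dominates.
Asymptotic: u ~ c₁ sin(πx/1.7) e^{1.006t} (exponential growth at rate −λ₁ ≈ 1.006).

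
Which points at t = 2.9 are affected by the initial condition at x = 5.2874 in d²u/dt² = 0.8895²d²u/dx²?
Domain of influence: [2.70785, 7.86695]. Data at x = 5.2874 spreads outward at speed 0.8895.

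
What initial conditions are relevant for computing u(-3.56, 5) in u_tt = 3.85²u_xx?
Domain of dependence: [-22.81, 15.69]. Signals travel at speed 3.85, so data within |x - -3.56| ≤ 3.85·5 = 19.25 can reach the point.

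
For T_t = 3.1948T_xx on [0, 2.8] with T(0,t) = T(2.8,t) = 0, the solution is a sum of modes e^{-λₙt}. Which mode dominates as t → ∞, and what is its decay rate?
Eigenvalues: λₙ = 3.1948n²π²/2.8².
First three modes:
  n=1: λ₁ = 3.1948π²/2.8² ≈ 4.022
  n=2: λ₂ = 12.7792π²/2.8² ≈ 16.087 (4× faster decay)
  n=3: λ₃ = 28.7532π²/2.8² ≈ 36.197 (9× faster decay)
As t → ∞, higher modes decay exponentially faster. The n=1 mode dominates: T ~ c₁ sin(πx/2.8) e^{-λ₁t}.
Decay rate: λ₁ = 3.1948π²/2.8² ≈ 4.022.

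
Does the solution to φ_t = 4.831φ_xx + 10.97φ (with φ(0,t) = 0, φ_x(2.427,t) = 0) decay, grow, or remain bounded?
φ grows unboundedly. Reaction dominates diffusion (r=10.97 > κπ²/(4L²)≈2.02); solution grows exponentially.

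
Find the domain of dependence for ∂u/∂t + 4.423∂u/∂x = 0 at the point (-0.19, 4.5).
A single point: x = -20.0935. The characteristic through (-0.19, 4.5) is x - 4.423t = const, so x = -0.19 - 4.423·4.5 = -20.0935.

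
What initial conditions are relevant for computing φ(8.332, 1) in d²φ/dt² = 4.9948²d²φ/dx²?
Domain of dependence: [3.3372, 13.3268]. Signals travel at speed 4.9948, so data within |x - 8.332| ≤ 4.9948·1 = 4.9948 can reach the point.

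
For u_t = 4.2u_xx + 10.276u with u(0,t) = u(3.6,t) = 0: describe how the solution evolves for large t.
u grows unboundedly. Reaction dominates diffusion (r=10.276 > κπ²/L²≈3.2); solution grows exponentially.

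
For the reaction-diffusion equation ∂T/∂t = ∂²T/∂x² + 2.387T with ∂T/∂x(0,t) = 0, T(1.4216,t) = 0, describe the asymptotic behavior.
T grows unboundedly. Reaction dominates diffusion (r=2.387 > κπ²/(4L²)≈1.22); solution grows exponentially.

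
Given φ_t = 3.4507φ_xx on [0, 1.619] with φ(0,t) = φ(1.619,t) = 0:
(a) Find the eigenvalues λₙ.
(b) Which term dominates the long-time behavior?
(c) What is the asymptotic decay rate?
Eigenvalues: λₙ = 3.4507n²π²/1.619².
First three modes:
  n=1: λ₁ = 3.4507π²/1.619² ≈ 12.993
  n=2: λ₂ = 13.8028π²/1.619² ≈ 51.972 (4× faster decay)
  n=3: λ₃ = 31.0563π²/1.619² ≈ 116.938 (9× faster decay)
As t → ∞, higher modes decay exponentially faster. The n=1 mode dominates: φ ~ c₁ sin(πx/1.619) e^{-λ₁t}.
Decay rate: λ₁ = 3.4507π²/1.619² ≈ 12.993.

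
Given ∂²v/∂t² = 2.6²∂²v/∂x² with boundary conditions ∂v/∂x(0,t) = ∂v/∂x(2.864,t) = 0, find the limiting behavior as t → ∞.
v oscillates about a mean that drifts linearly in t (generically unbounded; no decay). There is no damping, so the nonconstant modes persist as standing waves (energy conserved, no decay). But with Neumann conditions at both ends the constant mode has eigenvalue 0: the spatial mean M(t) of v satisfies M'' = 0, so M(t) = M(0) + M'(0)·t. Unless the initial velocity has zero mean (∫v_t(x,0)dx = 0), the solution grows linearly in t (unbounded, though not exponentially); if it does have zero mean, the solution stays bounded and simply oscillates.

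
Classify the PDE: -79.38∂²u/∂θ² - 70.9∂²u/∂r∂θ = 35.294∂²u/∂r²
Rewriting in standard form: -35.294∂²u/∂r² - 70.9∂²u/∂r∂θ - 79.38∂²u/∂θ² = 0. A = -35.294, B = -70.9, C = -79.38. Discriminant B² - 4AC = -6179.74088. Since -6179.74088 < 0, elliptic.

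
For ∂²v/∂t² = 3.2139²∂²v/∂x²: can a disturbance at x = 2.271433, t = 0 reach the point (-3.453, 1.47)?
No. The domain of dependence is [-8.177433, 1.271433], and 2.271433 is outside this interval.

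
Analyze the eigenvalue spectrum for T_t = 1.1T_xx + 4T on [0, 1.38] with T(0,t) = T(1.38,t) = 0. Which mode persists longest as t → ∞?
Eigenvalues: λₙ = 1.1n²π²/1.38² - 4.
First three modes:
  n=1: λ₁ = 1.1π²/1.38² - 4 ≈ 1.701
  n=2: λ₂ = 4.4π²/1.38² - 4 ≈ 18.803
  n=3: λ₃ = 9.9π²/1.38² - 4 ≈ 47.307
Since 1.1π²/1.38² ≈ 5.701 > 4, all λₙ > 0.
The n=1 mode decays slowest → dominates as t → ∞.
Asymptotic: T ~ c₁ sin(πx/1.38) e^{-λ₁t} with decay rate λ₁ ≈ 1.701.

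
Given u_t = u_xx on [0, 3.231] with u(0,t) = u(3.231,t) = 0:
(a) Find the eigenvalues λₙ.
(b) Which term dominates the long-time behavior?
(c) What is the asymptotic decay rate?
Eigenvalues: λₙ = n²π²/3.231².
First three modes:
  n=1: λ₁ = π²/3.231² ≈ 0.945
  n=2: λ₂ = 4π²/3.231² ≈ 3.782 (4× faster decay)
  n=3: λ₃ = 9π²/3.231² ≈ 8.509 (9× faster decay)
As t → ∞, higher modes decay exponentially faster. The n=1 mode dominates: u ~ c₁ sin(πx/3.231) e^{-λ₁t}.
Decay rate: λ₁ = π²/3.231² ≈ 0.945.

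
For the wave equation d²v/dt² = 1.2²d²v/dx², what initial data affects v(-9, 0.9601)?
Domain of dependence: [-10.15212, -7.84788]. Signals travel at speed 1.2, so data within |x - -9| ≤ 1.2·0.9601 = 1.15212 can reach the point.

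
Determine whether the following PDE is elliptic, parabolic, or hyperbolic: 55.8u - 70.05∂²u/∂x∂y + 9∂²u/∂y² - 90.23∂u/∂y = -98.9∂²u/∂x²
Rewriting in standard form: 98.9∂²u/∂x² - 70.05∂²u/∂x∂y + 9∂²u/∂y² - 90.23∂u/∂y + 55.8u = 0. Coefficients: A = 98.9, B = -70.05, C = 9. B² - 4AC = 1346.6025, which is positive, so the equation is hyperbolic.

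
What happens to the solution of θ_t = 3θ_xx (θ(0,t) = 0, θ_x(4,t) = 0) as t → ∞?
θ → 0. Heat escapes through the Dirichlet boundary.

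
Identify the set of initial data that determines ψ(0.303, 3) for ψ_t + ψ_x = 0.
A single point: x = -2.697. The characteristic through (0.303, 3) is x - 1t = const, so x = 0.303 - 1·3 = -2.697.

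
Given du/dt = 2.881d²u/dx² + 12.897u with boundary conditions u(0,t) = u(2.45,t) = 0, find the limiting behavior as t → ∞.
u grows unboundedly. Reaction dominates diffusion (r=12.897 > κπ²/L²≈4.74); solution grows exponentially.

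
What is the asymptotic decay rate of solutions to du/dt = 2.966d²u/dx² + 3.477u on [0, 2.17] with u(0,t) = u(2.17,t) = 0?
Eigenvalues: λₙ = 2.966n²π²/2.17² - 3.477.
First three modes:
  n=1: λ₁ = 2.966π²/2.17² - 3.477 ≈ 2.74
  n=2: λ₂ = 11.864π²/2.17² - 3.477 ≈ 21.389
  n=3: λ₃ = 26.694π²/2.17² - 3.477 ≈ 52.472
Since 2.966π²/2.17² ≈ 6.217 > 3.477, all λₙ > 0.
The n=1 mode decays slowest → dominates as t → ∞.
Asymptotic: u ~ c₁ sin(πx/2.17) e^{-λ₁t} with decay rate λ₁ ≈ 2.74.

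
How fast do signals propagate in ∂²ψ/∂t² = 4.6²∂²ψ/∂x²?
Speed = 4.6. Information travels along characteristics x = x₀ ± 4.6t.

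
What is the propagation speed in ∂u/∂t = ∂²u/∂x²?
Infinite. The heat equation is parabolic, not hyperbolic, so disturbances propagate instantly.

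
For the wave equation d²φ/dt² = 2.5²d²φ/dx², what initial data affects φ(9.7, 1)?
Domain of dependence: [7.2, 12.2]. Signals travel at speed 2.5, so data within |x - 9.7| ≤ 2.5·1 = 2.5 can reach the point.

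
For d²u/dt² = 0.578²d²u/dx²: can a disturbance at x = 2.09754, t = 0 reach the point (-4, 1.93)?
No. The domain of dependence is [-5.11554, -2.88446], and 2.09754 is outside this interval.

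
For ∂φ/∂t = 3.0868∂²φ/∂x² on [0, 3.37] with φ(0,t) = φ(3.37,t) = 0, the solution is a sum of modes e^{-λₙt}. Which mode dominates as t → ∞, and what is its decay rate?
Eigenvalues: λₙ = 3.0868n²π²/3.37².
First three modes:
  n=1: λ₁ = 3.0868π²/3.37² ≈ 2.683
  n=2: λ₂ = 12.3472π²/3.37² ≈ 10.73 (4× faster decay)
  n=3: λ₃ = 27.7812π²/3.37² ≈ 24.143 (9× faster decay)
As t → ∞, higher modes decay exponentially faster. The n=1 mode dominates: φ ~ c₁ sin(πx/3.37) e^{-λ₁t}.
Decay rate: λ₁ = 3.0868π²/3.37² ≈ 2.683.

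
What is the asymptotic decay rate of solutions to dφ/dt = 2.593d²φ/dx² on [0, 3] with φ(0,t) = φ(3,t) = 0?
Eigenvalues: λₙ = 2.593n²π²/3².
First three modes:
  n=1: λ₁ = 2.593π²/3² ≈ 2.844
  n=2: λ₂ = 10.372π²/3² ≈ 11.374 (4× faster decay)
  n=3: λ₃ = 23.337π²/3² ≈ 25.592 (9× faster decay)
As t → ∞, higher modes decay exponentially faster. The n=1 mode dominates: φ ~ c₁ sin(πx/3) e^{-λ₁t}.
Decay rate: λ₁ = 2.593π²/3² ≈ 2.844.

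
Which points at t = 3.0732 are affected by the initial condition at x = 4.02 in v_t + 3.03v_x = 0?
At x = 13.331796. The characteristic carries data from (4.02, 0) to (13.331796, 3.0732).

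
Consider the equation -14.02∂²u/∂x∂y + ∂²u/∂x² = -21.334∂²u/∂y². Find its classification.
Rewriting in standard form: ∂²u/∂x² - 14.02∂²u/∂x∂y + 21.334∂²u/∂y² = 0. Hyperbolic. (A = 1, B = -14.02, C = 21.334 gives B² - 4AC = 111.2244.)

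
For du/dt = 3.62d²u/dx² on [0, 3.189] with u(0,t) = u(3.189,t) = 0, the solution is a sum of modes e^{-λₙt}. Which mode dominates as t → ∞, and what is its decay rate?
Eigenvalues: λₙ = 3.62n²π²/3.189².
First three modes:
  n=1: λ₁ = 3.62π²/3.189² ≈ 3.513
  n=2: λ₂ = 14.48π²/3.189² ≈ 14.053 (4× faster decay)
  n=3: λ₃ = 32.58π²/3.189² ≈ 31.619 (9× faster decay)
As t → ∞, higher modes decay exponentially faster. The n=1 mode dominates: u ~ c₁ sin(πx/3.189) e^{-λ₁t}.
Decay rate: λ₁ = 3.62π²/3.189² ≈ 3.513.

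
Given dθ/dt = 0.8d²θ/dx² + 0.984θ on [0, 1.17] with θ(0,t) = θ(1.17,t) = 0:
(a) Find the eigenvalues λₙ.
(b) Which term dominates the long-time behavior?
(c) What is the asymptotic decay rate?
Eigenvalues: λₙ = 0.8n²π²/1.17² - 0.984.
First three modes:
  n=1: λ₁ = 0.8π²/1.17² - 0.984 ≈ 4.784
  n=2: λ₂ = 3.2π²/1.17² - 0.984 ≈ 22.088
  n=3: λ₃ = 7.2π²/1.17² - 0.984 ≈ 50.927
Since 0.8π²/1.17² ≈ 5.768 > 0.984, all λₙ > 0.
The n=1 mode decays slowest → dominates as t → ∞.
Asymptotic: θ ~ c₁ sin(πx/1.17) e^{-λ₁t} with decay rate λ₁ ≈ 4.784.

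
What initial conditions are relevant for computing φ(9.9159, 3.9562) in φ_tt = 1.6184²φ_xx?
Domain of dependence: [3.51318592, 16.31861408]. Signals travel at speed 1.6184, so data within |x - 9.9159| ≤ 1.6184·3.9562 = 6.40271408 can reach the point.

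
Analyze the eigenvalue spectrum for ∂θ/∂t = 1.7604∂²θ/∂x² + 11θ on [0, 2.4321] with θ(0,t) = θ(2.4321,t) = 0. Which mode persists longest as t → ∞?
Eigenvalues: λₙ = 1.7604n²π²/2.4321² - 11.
First three modes:
  n=1: λ₁ = 1.7604π²/2.4321² - 11 ≈ -8.063
  n=2: λ₂ = 7.0416π²/2.4321² - 11 ≈ 0.749
  n=3: λ₃ = 15.8436π²/2.4321² - 11 ≈ 15.436
Since 1.7604π²/2.4321² ≈ 2.937 < 11, λ₁ < 0.
The n=1 mode grows fastest (−λₙ is largest for n=1) → dominates.
Asymptotic: θ ~ c₁ sin(πx/2.4321) e^{8.063t} (exponential growth at rate −λ₁ ≈ 8.063).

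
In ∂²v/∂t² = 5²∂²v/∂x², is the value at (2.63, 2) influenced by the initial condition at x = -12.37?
No. The domain of dependence is [-7.37, 12.63], and -12.37 is outside this interval.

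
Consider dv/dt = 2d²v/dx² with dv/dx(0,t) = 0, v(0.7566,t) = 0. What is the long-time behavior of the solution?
As t → ∞, v → 0. Heat escapes through the Dirichlet boundary.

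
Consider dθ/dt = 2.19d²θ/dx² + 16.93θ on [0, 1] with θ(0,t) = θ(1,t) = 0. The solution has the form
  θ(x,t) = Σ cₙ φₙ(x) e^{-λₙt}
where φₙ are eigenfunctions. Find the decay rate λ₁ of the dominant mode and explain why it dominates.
Eigenvalues: λₙ = 2.19n²π²/1² - 16.93.
First three modes:
  n=1: λ₁ = 2.19π² - 16.93 ≈ 4.684
  n=2: λ₂ = 8.76π² - 16.93 ≈ 69.528
  n=3: λ₃ = 19.71π² - 16.93 ≈ 177.6
Since 2.19π² ≈ 21.614 > 16.93, all λₙ > 0.
The n=1 mode decays slowest → dominates as t → ∞.
Asymptotic: θ ~ c₁ sin(πx/1) e^{-λ₁t} with decay rate λ₁ ≈ 4.684.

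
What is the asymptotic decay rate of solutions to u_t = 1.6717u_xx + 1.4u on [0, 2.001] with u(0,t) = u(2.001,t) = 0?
Eigenvalues: λₙ = 1.6717n²π²/2.001² - 1.4.
First three modes:
  n=1: λ₁ = 1.6717π²/2.001² - 1.4 ≈ 2.721
  n=2: λ₂ = 6.6868π²/2.001² - 1.4 ≈ 15.083
  n=3: λ₃ = 15.0453π²/2.001² - 1.4 ≈ 35.686
Since 1.6717π²/2.001² ≈ 4.121 > 1.4, all λₙ > 0.
The n=1 mode decays slowest → dominates as t → ∞.
Asymptotic: u ~ c₁ sin(πx/2.001) e^{-λ₁t} with decay rate λ₁ ≈ 2.721.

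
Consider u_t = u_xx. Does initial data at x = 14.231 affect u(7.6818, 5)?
Yes, for any finite x. The heat equation has infinite propagation speed, so all initial data affects all points at any t > 0.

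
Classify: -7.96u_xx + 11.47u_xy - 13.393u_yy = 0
Elliptic (discriminant = -294.87222).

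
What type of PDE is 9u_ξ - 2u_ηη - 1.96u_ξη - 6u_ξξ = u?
Rewriting in standard form: -6u_ξξ - 1.96u_ξη - 2u_ηη + 9u_ξ - u = 0. With A = -6, B = -1.96, C = -2, the discriminant is -44.1584. This is an elliptic PDE.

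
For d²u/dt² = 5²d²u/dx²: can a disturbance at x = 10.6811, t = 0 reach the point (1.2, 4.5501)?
Yes. The domain of dependence is [-21.5505, 23.9505], and 10.6811 ∈ [-21.5505, 23.9505].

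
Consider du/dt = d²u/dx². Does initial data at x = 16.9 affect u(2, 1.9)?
Yes, for any finite x. The heat equation has infinite propagation speed, so all initial data affects all points at any t > 0.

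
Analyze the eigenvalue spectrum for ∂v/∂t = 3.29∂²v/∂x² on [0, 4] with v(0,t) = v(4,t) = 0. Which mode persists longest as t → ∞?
Eigenvalues: λₙ = 3.29n²π²/4².
First three modes:
  n=1: λ₁ = 3.29π²/4² ≈ 2.029
  n=2: λ₂ = 13.16π²/4² ≈ 8.118 (4× faster decay)
  n=3: λ₃ = 29.61π²/4² ≈ 18.265 (9× faster decay)
As t → ∞, higher modes decay exponentially faster. The n=1 mode dominates: v ~ c₁ sin(πx/4) e^{-λ₁t}.
Decay rate: λ₁ = 3.29π²/4² ≈ 2.029.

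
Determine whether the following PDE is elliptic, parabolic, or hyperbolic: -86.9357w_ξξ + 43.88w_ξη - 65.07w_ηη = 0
Coefficients: A = -86.9357, B = 43.88, C = -65.07. B² - 4AC = -20702.169596, which is negative, so the equation is elliptic.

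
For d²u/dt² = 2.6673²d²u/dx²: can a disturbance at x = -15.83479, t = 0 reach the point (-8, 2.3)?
No. The domain of dependence is [-14.13479, -1.86521], and -15.83479 is outside this interval.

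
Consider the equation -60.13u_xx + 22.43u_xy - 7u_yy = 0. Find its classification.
Elliptic. (A = -60.13, B = 22.43, C = -7 gives B² - 4AC = -1180.5351.)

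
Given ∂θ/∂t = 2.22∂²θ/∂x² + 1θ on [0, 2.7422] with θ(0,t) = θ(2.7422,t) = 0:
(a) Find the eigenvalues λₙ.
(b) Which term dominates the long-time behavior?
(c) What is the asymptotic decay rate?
Eigenvalues: λₙ = 2.22n²π²/2.7422² - 1.
First three modes:
  n=1: λ₁ = 2.22π²/2.7422² - 1 ≈ 1.914
  n=2: λ₂ = 8.88π²/2.7422² - 1 ≈ 10.655
  n=3: λ₃ = 19.98π²/2.7422² - 1 ≈ 25.224
Since 2.22π²/2.7422² ≈ 2.914 > 1, all λₙ > 0.
The n=1 mode decays slowest → dominates as t → ∞.
Asymptotic: θ ~ c₁ sin(πx/2.7422) e^{-λ₁t} with decay rate λ₁ ≈ 1.914.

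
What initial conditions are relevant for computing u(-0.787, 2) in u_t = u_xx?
The entire real line. The heat equation has infinite propagation speed: any initial disturbance instantly affects all points (though exponentially small far away).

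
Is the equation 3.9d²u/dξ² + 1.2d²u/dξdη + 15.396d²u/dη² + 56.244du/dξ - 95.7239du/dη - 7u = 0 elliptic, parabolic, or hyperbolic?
Computing B² - 4AC with A = 3.9, B = 1.2, C = 15.396: discriminant = -238.7376 (negative). Answer: elliptic.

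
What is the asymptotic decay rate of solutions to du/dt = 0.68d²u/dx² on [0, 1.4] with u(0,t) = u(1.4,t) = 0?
Eigenvalues: λₙ = 0.68n²π²/1.4².
First three modes:
  n=1: λ₁ = 0.68π²/1.4² ≈ 3.424
  n=2: λ₂ = 2.72π²/1.4² ≈ 13.697 (4× faster decay)
  n=3: λ₃ = 6.12π²/1.4² ≈ 30.817 (9× faster decay)
As t → ∞, higher modes decay exponentially faster. The n=1 mode dominates: u ~ c₁ sin(πx/1.4) e^{-λ₁t}.
Decay rate: λ₁ = 0.68π²/1.4² ≈ 3.424.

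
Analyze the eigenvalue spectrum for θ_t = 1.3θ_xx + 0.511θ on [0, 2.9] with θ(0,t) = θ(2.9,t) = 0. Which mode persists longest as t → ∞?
Eigenvalues: λₙ = 1.3n²π²/2.9² - 0.511.
First three modes:
  n=1: λ₁ = 1.3π²/2.9² - 0.511 ≈ 1.015
  n=2: λ₂ = 5.2π²/2.9² - 0.511 ≈ 5.591
  n=3: λ₃ = 11.7π²/2.9² - 0.511 ≈ 13.22
Since 1.3π²/2.9² ≈ 1.526 > 0.511, all λₙ > 0.
The n=1 mode decays slowest → dominates as t → ∞.
Asymptotic: θ ~ c₁ sin(πx/2.9) e^{-λ₁t} with decay rate λ₁ ≈ 1.015.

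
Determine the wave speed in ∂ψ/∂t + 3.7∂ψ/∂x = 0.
Speed = 3.7. Information travels along x - 3.7t = const (rightward).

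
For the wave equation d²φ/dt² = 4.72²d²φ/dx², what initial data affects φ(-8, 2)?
Domain of dependence: [-17.44, 1.44]. Signals travel at speed 4.72, so data within |x - -8| ≤ 4.72·2 = 9.44 can reach the point.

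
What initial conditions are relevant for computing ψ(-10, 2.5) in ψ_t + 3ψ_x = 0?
A single point: x = -17.5. The characteristic through (-10, 2.5) is x - 3t = const, so x = -10 - 3·2.5 = -17.5.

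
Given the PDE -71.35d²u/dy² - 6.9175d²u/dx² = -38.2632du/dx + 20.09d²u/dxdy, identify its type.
Rewriting in standard form: -6.9175d²u/dx² - 20.09d²u/dxdy - 71.35d²u/dy² + 38.2632du/dx = 0. The second-order coefficients are A = -6.9175, B = -20.09, C = -71.35. Since B² - 4AC = -1570.6464 < 0, this is an elliptic PDE.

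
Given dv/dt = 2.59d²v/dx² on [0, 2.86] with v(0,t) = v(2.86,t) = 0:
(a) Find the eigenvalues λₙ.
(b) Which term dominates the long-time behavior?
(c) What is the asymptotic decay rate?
Eigenvalues: λₙ = 2.59n²π²/2.86².
First three modes:
  n=1: λ₁ = 2.59π²/2.86² ≈ 3.125
  n=2: λ₂ = 10.36π²/2.86² ≈ 12.501 (4× faster decay)
  n=3: λ₃ = 23.31π²/2.86² ≈ 28.126 (9× faster decay)
As t → ∞, higher modes decay exponentially faster. The n=1 mode dominates: v ~ c₁ sin(πx/2.86) e^{-λ₁t}.
Decay rate: λ₁ = 2.59π²/2.86² ≈ 3.125.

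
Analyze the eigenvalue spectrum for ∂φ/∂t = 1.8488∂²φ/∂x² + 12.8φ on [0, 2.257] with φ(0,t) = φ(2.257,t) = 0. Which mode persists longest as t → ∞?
Eigenvalues: λₙ = 1.8488n²π²/2.257² - 12.8.
First three modes:
  n=1: λ₁ = 1.8488π²/2.257² - 12.8 ≈ -9.218
  n=2: λ₂ = 7.3952π²/2.257² - 12.8 ≈ 1.528
  n=3: λ₃ = 16.6392π²/2.257² - 12.8 ≈ 19.438
Since 1.8488π²/2.257² ≈ 3.582 < 12.8, λ₁ < 0.
The n=1 mode grows fastest (−λₙ is largest for n=1) → dominates.
Asymptotic: φ ~ c₁ sin(πx/2.257) e^{9.218t} (exponential growth at rate −λ₁ ≈ 9.218).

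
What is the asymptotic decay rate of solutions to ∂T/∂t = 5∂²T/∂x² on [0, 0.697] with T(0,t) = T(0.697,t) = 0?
Eigenvalues: λₙ = 5n²π²/0.697².
First three modes:
  n=1: λ₁ = 5π²/0.697² ≈ 101.579
  n=2: λ₂ = 20π²/0.697² ≈ 406.316 (4× faster decay)
  n=3: λ₃ = 45π²/0.697² ≈ 914.212 (9× faster decay)
As t → ∞, higher modes decay exponentially faster. The n=1 mode dominates: T ~ c₁ sin(πx/0.697) e^{-λ₁t}.
Decay rate: λ₁ = 5π²/0.697² ≈ 101.579.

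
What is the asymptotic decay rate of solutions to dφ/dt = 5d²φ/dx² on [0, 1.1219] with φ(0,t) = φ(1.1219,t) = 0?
Eigenvalues: λₙ = 5n²π²/1.1219².
First three modes:
  n=1: λ₁ = 5π²/1.1219² ≈ 39.207
  n=2: λ₂ = 20π²/1.1219² ≈ 156.827 (4× faster decay)
  n=3: λ₃ = 45π²/1.1219² ≈ 352.861 (9× faster decay)
As t → ∞, higher modes decay exponentially faster. The n=1 mode dominates: φ ~ c₁ sin(πx/1.1219) e^{-λ₁t}.
Decay rate: λ₁ = 5π²/1.1219² ≈ 39.207.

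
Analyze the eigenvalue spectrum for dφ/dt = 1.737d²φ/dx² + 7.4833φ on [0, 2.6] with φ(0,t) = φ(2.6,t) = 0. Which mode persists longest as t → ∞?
Eigenvalues: λₙ = 1.737n²π²/2.6² - 7.4833.
First three modes:
  n=1: λ₁ = 1.737π²/2.6² - 7.4833 ≈ -4.947
  n=2: λ₂ = 6.948π²/2.6² - 7.4833 ≈ 2.661
  n=3: λ₃ = 15.633π²/2.6² - 7.4833 ≈ 15.341
Since 1.737π²/2.6² ≈ 2.536 < 7.4833, λ₁ < 0.
The n=1 mode grows fastest (−λₙ is largest for n=1) → dominates.
Asymptotic: φ ~ c₁ sin(πx/2.6) e^{4.947t} (exponential growth at rate −λ₁ ≈ 4.947).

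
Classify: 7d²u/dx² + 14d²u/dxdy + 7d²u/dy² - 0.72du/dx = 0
Parabolic (discriminant = 0).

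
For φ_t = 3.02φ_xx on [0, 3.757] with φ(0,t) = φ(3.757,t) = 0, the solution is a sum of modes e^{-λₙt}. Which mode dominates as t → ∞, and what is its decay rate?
Eigenvalues: λₙ = 3.02n²π²/3.757².
First three modes:
  n=1: λ₁ = 3.02π²/3.757² ≈ 2.112
  n=2: λ₂ = 12.08π²/3.757² ≈ 8.447 (4× faster decay)
  n=3: λ₃ = 27.18π²/3.757² ≈ 19.005 (9× faster decay)
As t → ∞, higher modes decay exponentially faster. The n=1 mode dominates: φ ~ c₁ sin(πx/3.757) e^{-λ₁t}.
Decay rate: λ₁ = 3.02π²/3.757² ≈ 2.112.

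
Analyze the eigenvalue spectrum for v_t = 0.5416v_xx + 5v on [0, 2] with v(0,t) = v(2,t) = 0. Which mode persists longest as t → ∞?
Eigenvalues: λₙ = 0.5416n²π²/2² - 5.
First three modes:
  n=1: λ₁ = 0.5416π²/2² - 5 ≈ -3.664
  n=2: λ₂ = 2.1664π²/2² - 5 ≈ 0.345
  n=3: λ₃ = 4.8744π²/2² - 5 ≈ 7.027
Since 0.5416π²/2² ≈ 1.336 < 5, λ₁ < 0.
The n=1 mode grows fastest (−λₙ is largest for n=1) → dominates.
Asymptotic: v ~ c₁ sin(πx/2) e^{3.664t} (exponential growth at rate −λ₁ ≈ 3.664).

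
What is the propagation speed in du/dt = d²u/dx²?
Infinite. The heat equation is parabolic, not hyperbolic, so disturbances propagate instantly.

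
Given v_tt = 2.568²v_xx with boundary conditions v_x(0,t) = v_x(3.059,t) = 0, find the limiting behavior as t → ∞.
v oscillates about a mean that drifts linearly in t (generically unbounded; no decay). There is no damping, so the nonconstant modes persist as standing waves (energy conserved, no decay). But with Neumann conditions at both ends the constant mode has eigenvalue 0: the spatial mean M(t) of v satisfies M'' = 0, so M(t) = M(0) + M'(0)·t. Unless the initial velocity has zero mean (∫v_t(x,0)dx = 0), the solution grows linearly in t (unbounded, though not exponentially); if it does have zero mean, the solution stays bounded and simply oscillates.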